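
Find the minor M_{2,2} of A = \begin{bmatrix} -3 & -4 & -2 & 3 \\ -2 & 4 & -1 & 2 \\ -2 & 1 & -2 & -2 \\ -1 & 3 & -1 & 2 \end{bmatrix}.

Delete row 2 and column 2; the remaining 3×3 submatrix is [-3 -2 3; -2 -2 -2; -1 -1 2].
Its determinant is 6.

6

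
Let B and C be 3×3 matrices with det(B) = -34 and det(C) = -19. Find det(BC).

det(BC) = 646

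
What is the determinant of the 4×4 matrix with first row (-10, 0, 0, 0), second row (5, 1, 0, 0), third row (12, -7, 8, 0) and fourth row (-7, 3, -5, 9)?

The matrix is lower triangular, so the determinant is the product of the diagonal entries:
det = (-10) · (1) · (8) · (9) = -720

-720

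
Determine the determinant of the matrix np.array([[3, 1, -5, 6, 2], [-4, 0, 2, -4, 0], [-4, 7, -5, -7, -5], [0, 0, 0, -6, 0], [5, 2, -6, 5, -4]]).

The determinant is 1764.

Expand along row 4 (it has 4 zeros):
  + (-6) · M_44   where M_44 = det([3 1 -5 2; -4 0 2 0; -4 7 -5 -5; 5 2 -6 -4]) = -294
det = (+1)·(-6)·(-294) = 1764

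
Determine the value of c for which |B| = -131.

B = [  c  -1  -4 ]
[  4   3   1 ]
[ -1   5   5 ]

Expanding along the row containing c, det(B) is linear in c: det(B) = (10)·c + (-71).
Set (10)·c + (-71) = -131  ⇒  (10)·c = -60  ⇒  c = -6.

c = -6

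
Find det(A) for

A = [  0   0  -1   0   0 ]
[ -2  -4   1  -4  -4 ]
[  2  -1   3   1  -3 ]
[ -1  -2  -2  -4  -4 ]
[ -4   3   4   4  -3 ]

-316

Expand along row 1 (it has 4 zeros):
  + (-1) · M_13   where M_13 = det([-2 -4 -4 -4; 2 -1 1 -3; -1 -2 -4 -4; -4 3 4 -3]) = 316
det = (+1)·(-1)·(316) = -316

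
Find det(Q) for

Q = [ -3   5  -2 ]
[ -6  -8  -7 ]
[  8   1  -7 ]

Expand along column 1:
  + (-3) · |-8 -7; 1 -7| = (-3)·(56 − (-7)) = -189
  − (-6) · |5 -2; 1 -7| = −(-6)·(-35 − (-2)) = -198
  + 8 · |5 -2; -8 -7| = 8·(-35 − 16) = -408
Sum: (-189) + (-198) + (-408) = -795

The determinant is -795.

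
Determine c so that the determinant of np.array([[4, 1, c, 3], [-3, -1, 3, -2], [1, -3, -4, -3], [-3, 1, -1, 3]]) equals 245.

3

Expanding along the column containing c, det(A) is linear in c: det(A) = (28)·c + (161).
Set (28)·c + (161) = 245  ⇒  (28)·c = 84  ⇒  c = 3.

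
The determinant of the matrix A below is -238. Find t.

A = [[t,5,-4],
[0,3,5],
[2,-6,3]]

Expanding along the row containing t, det(A) is linear in t: det(A) = (39)·t + (74).
Set (39)·t + (74) = -238  ⇒  (39)·t = -312  ⇒  t = -8.

-8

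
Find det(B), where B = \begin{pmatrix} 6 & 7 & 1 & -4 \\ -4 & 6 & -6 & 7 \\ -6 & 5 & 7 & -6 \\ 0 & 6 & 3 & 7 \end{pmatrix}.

9800

Expand along row 4 (it has 1 zero):
  + (6) · M_42   where M_42 = det([6 1 -4; -4 -6 7; -6 7 -6]) = 112
  − (3) · M_43   where M_43 = det([6 7 -4; -4 6 7; -6 5 -6]) = -952
  + (7) · M_44   where M_44 = det([6 7 1; -4 6 -6; -6 5 7]) = 896
det = (+1)·(6)·(112) + (-1)·(3)·(-952) + (+1)·(7)·(896) = 9800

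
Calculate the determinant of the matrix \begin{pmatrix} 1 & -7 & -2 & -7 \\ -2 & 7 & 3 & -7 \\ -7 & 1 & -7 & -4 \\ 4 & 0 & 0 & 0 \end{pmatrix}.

Expand along row 4 (it has 3 zeros):
  − (4) · M_41   where M_41 = det([-7 -2 -7; 7 3 -7; 1 -7 -4]) = 749
det = (-1)·(4)·(749) = -2996

-2996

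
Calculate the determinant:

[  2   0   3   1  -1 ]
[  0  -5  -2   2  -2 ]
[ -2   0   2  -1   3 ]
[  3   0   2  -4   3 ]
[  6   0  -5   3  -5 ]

The determinant is 990.

Expand along column 2 (it has 4 zeros):
  + (-5) · M_22   where M_22 = det([2 3 1 -1; -2 2 -1 3; 3 2 -4 3; 6 -5 3 -5]) = -198
det = (+1)·(-5)·(-198) = 990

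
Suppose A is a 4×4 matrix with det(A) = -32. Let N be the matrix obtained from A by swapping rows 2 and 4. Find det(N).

Swapping two rows multiplies the determinant by −1.
det(N) = (-1)·(-32) = 32

|N| = 32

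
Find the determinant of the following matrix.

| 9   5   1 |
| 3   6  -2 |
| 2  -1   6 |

Expand along row 1:
  + 9 · |6 -2; -1 6| = 9·(36 − 2) = 306
  − 5 · |3 -2; 2 6| = −5·(18 − (-4)) = -110
  + 1 · |3 6; 2 -1| = 1·(-3 − 12) = -15
Sum: (306) + (-110) + (-15) = 181

181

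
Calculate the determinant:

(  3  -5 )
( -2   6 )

8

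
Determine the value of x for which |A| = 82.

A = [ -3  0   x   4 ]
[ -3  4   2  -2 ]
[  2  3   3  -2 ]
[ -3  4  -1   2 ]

-5

Expanding along the row containing x, det(A) is linear in x: det(A) = (-68)·x + (-258).
Set (-68)·x + (-258) = 82  ⇒  (-68)·x = 340  ⇒  x = -5.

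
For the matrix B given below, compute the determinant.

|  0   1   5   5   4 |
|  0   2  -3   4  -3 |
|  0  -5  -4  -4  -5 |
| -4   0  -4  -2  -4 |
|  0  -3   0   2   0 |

Expand along column 1 (it has 4 zeros):
  − (-4) · M_41   where M_41 = det([1 5 5 4; 2 -3 4 -3; -5 -4 -4 -5; -3 0 2 0]) = -261
det = (-1)·(-4)·(-261) = -1044

det(B) = -1044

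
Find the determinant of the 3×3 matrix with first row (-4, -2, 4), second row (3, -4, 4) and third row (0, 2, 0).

The determinant is 56.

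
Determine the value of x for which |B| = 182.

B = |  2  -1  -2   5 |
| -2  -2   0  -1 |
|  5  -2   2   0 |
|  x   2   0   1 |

Expanding along the row containing x, det(B) is linear in x: det(B) = (26)·x + (-52).
Set (26)·x + (-52) = 182  ⇒  (26)·x = 234  ⇒  x = 9.

9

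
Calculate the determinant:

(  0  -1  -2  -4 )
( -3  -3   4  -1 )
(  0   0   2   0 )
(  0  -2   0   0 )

-48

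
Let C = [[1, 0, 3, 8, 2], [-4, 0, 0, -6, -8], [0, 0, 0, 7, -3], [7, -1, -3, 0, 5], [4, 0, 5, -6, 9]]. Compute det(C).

738

Expand along column 2 (it has 4 zeros):
  + (-1) · M_42   where M_42 = det([1 3 8 2; -4 0 -6 -8; 0 0 7 -3; 4 5 -6 9]) = -738
det = (+1)·(-1)·(-738) = 738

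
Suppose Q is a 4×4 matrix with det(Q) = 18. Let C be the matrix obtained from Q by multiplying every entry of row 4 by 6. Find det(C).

Scaling one row by 6 multiplies the determinant by 6.
det(C) = (6)·(18) = 108

det(C) = 108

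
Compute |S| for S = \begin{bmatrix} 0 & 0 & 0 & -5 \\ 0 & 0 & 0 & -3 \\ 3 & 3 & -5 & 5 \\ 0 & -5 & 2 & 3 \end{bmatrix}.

The determinant is 0.

Expand along row 1 (it has 3 zeros):
  − (-5) · M_14   where M_14 = det([0 0 0; 3 3 -5; 0 -5 2]) = 0
det = (-1)·(-5)·(0) = 0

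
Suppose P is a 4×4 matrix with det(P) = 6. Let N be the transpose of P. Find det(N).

det(Pᵀ) = det(P).
det(N) = (1)·(6) = 6

6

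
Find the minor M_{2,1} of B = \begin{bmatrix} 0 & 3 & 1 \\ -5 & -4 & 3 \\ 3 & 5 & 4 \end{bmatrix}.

Delete row 2 and column 1; the remaining 2×2 submatrix is [3 1; 5 4].
Its determinant is 3·4 − 1·5 = 7.

The minor is 7.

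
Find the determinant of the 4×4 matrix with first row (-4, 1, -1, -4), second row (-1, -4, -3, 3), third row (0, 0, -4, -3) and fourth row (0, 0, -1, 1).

The matrix is block upper-triangular with a 2×2 block and a 2×2 block on the diagonal, so its determinant equals the product of the determinants of the diagonal blocks.
det of the 2×2 block = 17
det of the 2×2 block = -7
det = (17)·(-7) = -119

-119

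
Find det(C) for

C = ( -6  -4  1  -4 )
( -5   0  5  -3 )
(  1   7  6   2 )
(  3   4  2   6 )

Expand along row 2 (it has 1 zero):
  − (-5) · M_21   where M_21 = det([-4 1 -4; 7 6 2; 4 2 6]) = -122
  − (5) · M_23   where M_23 = det([-6 -4 -4; 1 7 2; 3 4 6]) = -136
  + (-3) · M_24   where M_24 = det([-6 -4 1; 1 7 6; 3 4 2]) = -21
det = (-1)·(-5)·(-122) + (-1)·(5)·(-136) + (+1)·(-3)·(-21) = 133

133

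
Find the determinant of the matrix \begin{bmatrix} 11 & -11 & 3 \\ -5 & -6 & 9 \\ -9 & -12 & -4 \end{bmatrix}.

Expand along column 1:
  + 11 · |-6 9; -12 -4| = 11·(24 − (-108)) = 1452
  − (-5) · |-11 3; -12 -4| = −(-5)·(44 − (-36)) = 400
  + (-9) · |-11 3; -6 9| = (-9)·(-99 − (-18)) = 729
Sum: (1452) + (400) + (729) = 2581

2581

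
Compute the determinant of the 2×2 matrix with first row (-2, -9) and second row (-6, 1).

det = (-2)·1 − (-9)·(-6) = -2 − 54 = -56

-56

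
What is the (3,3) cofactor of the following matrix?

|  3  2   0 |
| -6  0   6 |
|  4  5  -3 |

12

Delete row 3 and column 3; the remaining 2×2 submatrix is [3 2; -6 0].
Its determinant is 3·0 − 2·(-6) = 12.
The cofactor carries sign (−1)^(3+3) = +1, so C_{3,3} = +(12) = 12.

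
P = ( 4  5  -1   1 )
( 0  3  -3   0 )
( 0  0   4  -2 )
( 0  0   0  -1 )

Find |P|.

|P| = -48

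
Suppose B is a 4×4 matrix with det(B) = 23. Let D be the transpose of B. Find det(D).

23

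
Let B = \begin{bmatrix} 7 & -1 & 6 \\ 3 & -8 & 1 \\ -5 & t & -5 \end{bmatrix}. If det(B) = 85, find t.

Expanding along the column containing t, det(B) is linear in t: det(B) = (11)·t + (30).
Set (11)·t + (30) = 85  ⇒  (11)·t = 55  ⇒  t = 5.

5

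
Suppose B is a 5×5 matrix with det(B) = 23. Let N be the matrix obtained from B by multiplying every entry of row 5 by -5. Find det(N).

|N| = -115

Scaling one row by -5 multiplies the determinant by -5.
det(N) = (-5)·(23) = -115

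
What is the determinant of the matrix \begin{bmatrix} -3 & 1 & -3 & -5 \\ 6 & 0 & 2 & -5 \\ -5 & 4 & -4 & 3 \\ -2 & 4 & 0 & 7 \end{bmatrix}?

Expand along row 2 (it has 1 zero):
  − (6) · M_21   where M_21 = det([1 -3 -5; 4 -4 3; 4 0 7]) = -60
  − (2) · M_23   where M_23 = det([-3 1 -5; -5 4 3; -2 4 7]) = 41
  + (-5) · M_24   where M_24 = det([-3 1 -3; -5 4 -4; -2 4 0]) = -4
det = (-1)·(6)·(-60) + (-1)·(2)·(41) + (+1)·(-5)·(-4) = 298

298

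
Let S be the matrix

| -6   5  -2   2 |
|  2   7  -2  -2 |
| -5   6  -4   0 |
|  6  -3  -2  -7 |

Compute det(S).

-188

Expand along row 3 (it has 1 zero):
  + (-5) · M_31   where M_31 = det([5 -2 2; 7 -2 -2; -3 -2 -7]) = -100
  − (6) · M_32   where M_32 = det([-6 -2 2; 2 -2 -2; 6 -2 -7]) = -48
  + (-4) · M_33   where M_33 = det([-6 5 2; 2 7 -2; 6 -3 -7]) = 244
det = (+1)·(-5)·(-100) + (-1)·(6)·(-48) + (+1)·(-4)·(244) = -188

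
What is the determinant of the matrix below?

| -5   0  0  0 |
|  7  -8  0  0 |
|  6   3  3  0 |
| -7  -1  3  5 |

The matrix is lower triangular, so the determinant is the product of the diagonal entries:
det = (-5) · (-8) · (3) · (5) = 600

600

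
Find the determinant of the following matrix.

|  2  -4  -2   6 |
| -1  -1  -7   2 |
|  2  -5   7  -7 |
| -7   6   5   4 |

Expand along row 1:
  + (2) · M_11   where M_11 = det([-1 -7 2; -5 7 -7; 6 5 4]) = -43
  − (-4) · M_12   where M_12 = det([-1 -7 2; 2 7 -7; -7 5 4]) = -232
  + (-2) · M_13   where M_13 = det([-1 -1 2; 2 -5 -7; -7 6 4]) = -109
  − (6) · M_14   where M_14 = det([-1 -1 -7; 2 -5 7; -7 6 5]) = 287
det = (+1)·(2)·(-43) + (-1)·(-4)·(-232) + (+1)·(-2)·(-109) + (-1)·(6)·(287) = -2518

-2518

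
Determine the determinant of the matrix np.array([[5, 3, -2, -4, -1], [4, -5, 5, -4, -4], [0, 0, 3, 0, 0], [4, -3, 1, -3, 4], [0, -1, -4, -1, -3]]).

-483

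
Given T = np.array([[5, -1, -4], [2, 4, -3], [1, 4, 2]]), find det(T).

Expand along column 1:
  + 5 · |4 -3; 4 2| = 5·(8 − (-12)) = 100
  − 2 · |-1 -4; 4 2| = −2·(-2 − (-16)) = -28
  + 1 · |-1 -4; 4 -3| = 1·(3 − (-16)) = 19
Sum: (100) + (-28) + (19) = 91

|T| = 91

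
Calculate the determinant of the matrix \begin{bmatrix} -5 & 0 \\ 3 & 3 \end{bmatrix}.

det = (-5)·3 − 0·3 = -15 − 0 = -15

-15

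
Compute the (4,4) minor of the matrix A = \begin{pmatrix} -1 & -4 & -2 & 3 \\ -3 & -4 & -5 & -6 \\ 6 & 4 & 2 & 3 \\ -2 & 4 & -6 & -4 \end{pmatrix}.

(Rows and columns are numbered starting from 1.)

Delete row 4 and column 4; the remaining 3×3 submatrix is [-1 -4 -2; -3 -4 -5; 6 4 2].
Its determinant is 60.

The minor is 60.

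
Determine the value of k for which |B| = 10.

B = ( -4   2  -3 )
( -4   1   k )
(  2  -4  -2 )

Expanding along the column containing k, det(B) is linear in k: det(B) = (-12)·k + (-50).
Set (-12)·k + (-50) = 10  ⇒  (-12)·k = 60  ⇒  k = -5.

-5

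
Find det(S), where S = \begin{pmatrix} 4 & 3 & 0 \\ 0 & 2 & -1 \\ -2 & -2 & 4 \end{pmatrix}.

Expand along row 1:
  + 4 · |2 -1; -2 4| = 4·(8 − 2) = 24
  − 3 · |0 -1; -2 4| = −3·(0 − 2) = 6
Sum: (24) + (6) = 30

The determinant is 30.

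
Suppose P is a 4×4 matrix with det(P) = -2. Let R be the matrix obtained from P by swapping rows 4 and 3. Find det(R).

det(R) = 2

Swapping two rows multiplies the determinant by −1.
det(R) = (-1)·(-2) = 2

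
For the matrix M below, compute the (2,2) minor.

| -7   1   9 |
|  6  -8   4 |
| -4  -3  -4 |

64

Delete row 2 and column 2; the remaining 2×2 submatrix is [-7 9; -4 -4].
Its determinant is (-7)·(-4) − 9·(-4) = 64.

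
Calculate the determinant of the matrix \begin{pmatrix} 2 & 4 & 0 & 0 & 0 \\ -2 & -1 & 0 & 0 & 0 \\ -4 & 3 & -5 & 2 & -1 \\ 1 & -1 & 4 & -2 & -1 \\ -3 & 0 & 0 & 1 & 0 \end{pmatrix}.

-54

The matrix is block lower-triangular with a 2×2 block and a 3×3 block on the diagonal, so its determinant equals the product of the determinants of the diagonal blocks.
det of the 2×2 block = 6
det of the 3×3 block = -9
det = (6)·(-9) = -54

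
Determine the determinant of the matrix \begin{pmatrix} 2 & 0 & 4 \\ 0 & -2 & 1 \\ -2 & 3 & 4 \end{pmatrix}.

Expand along row 1:
  + 2 · |-2 1; 3 4| = 2·(-8 − 3) = -22
  + 4 · |0 -2; -2 3| = 4·(0 − 4) = -16
Sum: (-22) + (-16) = -38

The determinant is -38.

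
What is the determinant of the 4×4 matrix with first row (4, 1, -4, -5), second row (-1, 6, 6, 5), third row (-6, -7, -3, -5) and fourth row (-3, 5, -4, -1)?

-1725

Expand along row 1:
  + (4) · M_11   where M_11 = det([6 6 5; -7 -3 -5; 5 -4 -1]) = -79
  − (1) · M_12   where M_12 = det([-1 6 5; -6 -3 -5; -3 -4 -1]) = 146
  + (-4) · M_13   where M_13 = det([-1 6 5; -6 -7 -5; -3 5 -1]) = -233
  − (-5) · M_14   where M_14 = det([-1 6 6; -6 -7 -3; -3 5 -4]) = -439
det = (+1)·(4)·(-79) + (-1)·(1)·(146) + (+1)·(-4)·(-233) + (-1)·(-5)·(-439) = -1725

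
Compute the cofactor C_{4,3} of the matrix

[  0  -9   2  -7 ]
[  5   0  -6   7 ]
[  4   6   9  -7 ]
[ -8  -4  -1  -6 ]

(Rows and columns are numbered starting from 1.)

Delete row 4 and column 3; the remaining 3×3 submatrix is [0 -9 -7; 5 0 7; 4 6 -7].
Its determinant is -777.
The cofactor carries sign (−1)^(4+3) = −1, so C_{4,3} = −(-777) = 777.

The cofactor is 777.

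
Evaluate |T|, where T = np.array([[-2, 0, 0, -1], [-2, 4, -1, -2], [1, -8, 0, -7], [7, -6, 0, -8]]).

|T| = -94

Expand along column 3 (it has 3 zeros):
  − (-1) · M_23   where M_23 = det([-2 0 -1; 1 -8 -7; 7 -6 -8]) = -94
det = (-1)·(-1)·(-94) = -94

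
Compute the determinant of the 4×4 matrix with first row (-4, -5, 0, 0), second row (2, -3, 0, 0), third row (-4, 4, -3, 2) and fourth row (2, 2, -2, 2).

The determinant is -44.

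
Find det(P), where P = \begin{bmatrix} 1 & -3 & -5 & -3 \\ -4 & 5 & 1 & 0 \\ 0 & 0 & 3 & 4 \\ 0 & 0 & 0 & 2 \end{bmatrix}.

|P| = -42

P is block upper-triangular with a 2×2 block and a 2×2 block on the diagonal, so its determinant equals the product of the determinants of the diagonal blocks.
det of the 2×2 block = -7
det of the 2×2 block = 6
det = (-7)·(6) = -42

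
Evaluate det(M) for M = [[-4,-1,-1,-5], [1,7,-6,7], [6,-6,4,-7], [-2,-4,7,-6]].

|M| = -995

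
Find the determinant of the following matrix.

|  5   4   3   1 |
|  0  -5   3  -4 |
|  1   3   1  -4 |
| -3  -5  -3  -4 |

Expand along row 2 (it has 1 zero):
  + (-5) · M_22   where M_22 = det([5 3 1; 1 1 -4; -3 -3 -4]) = -32
  − (3) · M_23   where M_23 = det([5 4 1; 1 3 -4; -3 -5 -4]) = -92
  + (-4) · M_24   where M_24 = det([5 4 3; 1 3 1; -3 -5 -3]) = -8
det = (+1)·(-5)·(-32) + (-1)·(3)·(-92) + (+1)·(-4)·(-8) = 468

The determinant is 468.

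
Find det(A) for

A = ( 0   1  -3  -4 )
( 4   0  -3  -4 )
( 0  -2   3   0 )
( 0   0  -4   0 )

Expand along row 4 (it has 3 zeros):
  − (-4) · M_43   where M_43 = det([0 1 -4; 4 0 -4; 0 -2 0]) = 32
det = (-1)·(-4)·(32) = 128

|A| = 128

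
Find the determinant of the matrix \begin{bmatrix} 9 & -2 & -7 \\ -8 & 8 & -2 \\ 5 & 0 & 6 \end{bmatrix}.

Expand along row 3:
  + 5 · |-2 -7; 8 -2| = 5·(4 − (-56)) = 300
  + 6 · |9 -2; -8 8| = 6·(72 − 16) = 336
Sum: (300) + (336) = 636

636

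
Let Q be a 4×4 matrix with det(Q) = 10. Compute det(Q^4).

det(Q^4) = (det Q)^4 = (10)^4 = 10000

The determinant is 10000.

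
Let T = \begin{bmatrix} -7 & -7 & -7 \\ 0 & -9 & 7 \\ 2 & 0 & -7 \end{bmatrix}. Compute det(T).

-665

Expand along column 1:
  + (-7) · |-9 7; 0 -7| = (-7)·(63 − 0) = -441
  + 2 · |-7 -7; -9 7| = 2·(-49 − 63) = -224
Sum: (-441) + (-224) = -665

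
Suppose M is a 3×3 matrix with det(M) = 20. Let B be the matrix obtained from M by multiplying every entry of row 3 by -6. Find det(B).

|B| = -120

Scaling one row by -6 multiplies the determinant by -6.
det(B) = (-6)·(20) = -120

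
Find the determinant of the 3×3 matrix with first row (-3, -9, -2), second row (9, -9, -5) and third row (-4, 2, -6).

The determinant is -822.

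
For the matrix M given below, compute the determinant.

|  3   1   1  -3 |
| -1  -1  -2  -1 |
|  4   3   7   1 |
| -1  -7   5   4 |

The determinant is -69.

Expand along row 1:
  + (3) · M_11   where M_11 = det([-1 -2 -1; 3 7 1; -7 5 4]) = -49
  − (1) · M_12   where M_12 = det([-1 -2 -1; 4 7 1; -1 5 4]) = -16
  + (1) · M_13   where M_13 = det([-1 -1 -1; 4 3 1; -1 -7 4]) = 23
  − (-3) · M_14   where M_14 = det([-1 -1 -2; 4 3 7; -1 -7 5]) = 13
det = (+1)·(3)·(-49) + (-1)·(1)·(-16) + (+1)·(1)·(23) + (-1)·(-3)·(13) = -69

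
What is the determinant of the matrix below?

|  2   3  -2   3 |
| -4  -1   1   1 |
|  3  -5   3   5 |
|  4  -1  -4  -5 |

Expand along row 1:
  + (2) · M_11   where M_11 = det([-1 1 1; -5 3 5; -1 -4 -5]) = -12
  − (3) · M_12   where M_12 = det([-4 1 1; 3 3 5; 4 -4 -5]) = -9
  + (-2) · M_13   where M_13 = det([-4 -1 1; 3 -5 5; 4 -1 -5]) = -138
  − (3) · M_14   where M_14 = det([-4 -1 1; 3 -5 3; 4 -1 -4]) = -99
det = (+1)·(2)·(-12) + (-1)·(3)·(-9) + (+1)·(-2)·(-138) + (-1)·(3)·(-99) = 576

The determinant is 576.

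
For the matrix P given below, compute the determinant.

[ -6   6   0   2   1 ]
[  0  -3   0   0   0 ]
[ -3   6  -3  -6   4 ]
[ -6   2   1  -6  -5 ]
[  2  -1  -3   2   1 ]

-3732

Expand along row 2 (it has 4 zeros):
  + (-3) · M_22   where M_22 = det([-6 0 2 1; -3 -3 -6 4; -6 1 -6 -5; 2 -3 2 1]) = 1244
det = (+1)·(-3)·(1244) = -3732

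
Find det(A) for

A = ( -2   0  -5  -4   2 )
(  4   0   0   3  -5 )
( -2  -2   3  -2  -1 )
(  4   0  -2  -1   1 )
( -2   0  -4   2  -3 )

det(A) = -752

Expand along column 2 (it has 4 zeros):
  − (-2) · M_32   where M_32 = det([-2 -5 -4 2; 4 0 3 -5; 4 -2 -1 1; -2 -4 2 -3]) = -376
det = (-1)·(-2)·(-376) = -752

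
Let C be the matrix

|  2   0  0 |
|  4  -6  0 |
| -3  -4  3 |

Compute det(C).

-36

C is lower triangular, so det(C) is the product of the diagonal entries:
det = (2) · (-6) · (3) = -36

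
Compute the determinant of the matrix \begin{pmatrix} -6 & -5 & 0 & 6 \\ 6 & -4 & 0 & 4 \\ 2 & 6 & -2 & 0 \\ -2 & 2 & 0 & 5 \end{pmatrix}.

-764

Expand along column 3 (it has 3 zeros):
  + (-2) · M_33   where M_33 = det([-6 -5 6; 6 -4 4; -2 2 5]) = 382
det = (+1)·(-2)·(382) = -764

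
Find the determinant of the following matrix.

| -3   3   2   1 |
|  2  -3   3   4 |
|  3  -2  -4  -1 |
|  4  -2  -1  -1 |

Expand along row 1:
  + (-3) · M_11   where M_11 = det([-3 3 4; -2 -4 -1; -2 -1 -1]) = -33
  − (3) · M_12   where M_12 = det([2 3 4; 3 -4 -1; 4 -1 -1]) = 55
  + (2) · M_13   where M_13 = det([2 -3 4; 3 -2 -1; 4 -2 -1]) = 11
  − (1) · M_14   where M_14 = det([2 -3 3; 3 -2 -4; 4 -2 -1]) = 33
det = (+1)·(-3)·(-33) + (-1)·(3)·(55) + (+1)·(2)·(11) + (-1)·(1)·(33) = -77

-77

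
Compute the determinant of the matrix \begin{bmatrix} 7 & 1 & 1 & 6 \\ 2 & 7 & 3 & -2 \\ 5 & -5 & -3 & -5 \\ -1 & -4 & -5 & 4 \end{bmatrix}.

The determinant is -2109.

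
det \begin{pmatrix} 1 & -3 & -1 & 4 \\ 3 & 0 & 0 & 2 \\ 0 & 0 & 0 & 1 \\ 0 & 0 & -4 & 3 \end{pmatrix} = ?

The matrix is block upper-triangular with a 2×2 block and a 2×2 block on the diagonal, so its determinant equals the product of the determinants of the diagonal blocks.
det of the 2×2 block = 9
det of the 2×2 block = 4
det = (9)·(4) = 36

The determinant is 36.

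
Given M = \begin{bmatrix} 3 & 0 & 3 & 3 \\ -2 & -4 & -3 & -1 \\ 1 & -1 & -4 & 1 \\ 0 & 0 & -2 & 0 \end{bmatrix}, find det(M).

Expand along row 4 (it has 3 zeros):
  − (-2) · M_43   where M_43 = det([3 0 3; -2 -4 -1; 1 -1 1]) = 3
det = (-1)·(-2)·(3) = 6

6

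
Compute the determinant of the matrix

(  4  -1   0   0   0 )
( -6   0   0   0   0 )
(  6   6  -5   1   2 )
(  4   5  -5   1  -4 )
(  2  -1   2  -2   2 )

The matrix is block lower-triangular with a 2×2 block and a 3×3 block on the diagonal, so its determinant equals the product of the determinants of the diagonal blocks.
det of the 2×2 block = -6
det of the 3×3 block = 48
det = (-6)·(48) = -288

-288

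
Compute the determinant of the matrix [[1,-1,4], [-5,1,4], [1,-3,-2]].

Expand along column 1:
  + 1 · |1 4; -3 -2| = 1·(-2 − (-12)) = 10
  − (-5) · |-1 4; -3 -2| = −(-5)·(2 − (-12)) = 70
  + 1 · |-1 4; 1 4| = 1·(-4 − 4) = -8
Sum: (10) + (70) + (-8) = 72

72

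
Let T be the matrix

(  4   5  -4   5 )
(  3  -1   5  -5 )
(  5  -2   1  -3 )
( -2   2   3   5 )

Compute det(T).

det(T) = 851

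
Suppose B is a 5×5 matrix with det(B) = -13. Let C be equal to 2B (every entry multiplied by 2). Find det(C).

|C| = -416

For a 5×5 matrix, det(2B) = 2^5·det(B) = 32·det(B).
det(C) = (32)·(-13) = -416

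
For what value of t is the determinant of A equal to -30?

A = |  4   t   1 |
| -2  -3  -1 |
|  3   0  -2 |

Expanding along the row containing t, det(A) is linear in t: det(A) = (-7)·t + (33).
Set (-7)·t + (33) = -30  ⇒  (-7)·t = -63  ⇒  t = 9.

9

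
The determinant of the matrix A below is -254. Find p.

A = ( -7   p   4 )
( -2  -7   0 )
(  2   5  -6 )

Expanding along the row containing p, det(A) is linear in p: det(A) = (-12)·p + (-278).
Set (-12)·p + (-278) = -254  ⇒  (-12)·p = 24  ⇒  p = -2.

-2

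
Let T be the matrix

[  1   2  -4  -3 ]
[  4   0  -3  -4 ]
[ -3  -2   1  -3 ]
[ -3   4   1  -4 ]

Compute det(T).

-444

Expand along row 2 (it has 1 zero):
  − (4) · M_21   where M_21 = det([2 -4 -3; -2 1 -3; 4 1 -4]) = 96
  − (-3) · M_23   where M_23 = det([1 2 -3; -3 -2 -3; -3 4 -4]) = 68
  + (-4) · M_24   where M_24 = det([1 2 -4; -3 -2 1; -3 4 1]) = 66
det = (-1)·(4)·(96) + (-1)·(-3)·(68) + (+1)·(-4)·(66) = -444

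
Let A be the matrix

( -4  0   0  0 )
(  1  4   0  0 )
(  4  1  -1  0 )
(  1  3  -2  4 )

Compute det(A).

64

A is block lower-triangular with a 2×2 block and a 2×2 block on the diagonal, so its determinant equals the product of the determinants of the diagonal blocks.
det of the 2×2 block = -16
det of the 2×2 block = -4
det = (-16)·(-4) = 64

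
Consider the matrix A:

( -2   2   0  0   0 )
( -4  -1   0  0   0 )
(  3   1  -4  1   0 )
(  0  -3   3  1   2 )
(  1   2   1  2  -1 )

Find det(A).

A is block lower-triangular with a 2×2 block and a 3×3 block on the diagonal, so its determinant equals the product of the determinants of the diagonal blocks.
det of the 2×2 block = 10
det of the 3×3 block = 25
det = (10)·(25) = 250

The determinant is 250.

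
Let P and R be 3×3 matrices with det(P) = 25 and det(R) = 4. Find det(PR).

100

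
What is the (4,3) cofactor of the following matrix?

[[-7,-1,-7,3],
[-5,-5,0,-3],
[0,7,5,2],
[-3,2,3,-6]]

Delete row 4 and column 3; the remaining 3×3 submatrix is [-7 -1 3; -5 -5 -3; 0 7 2].
Its determinant is -192.
The cofactor carries sign (−1)^(4+3) = −1, so C_{4,3} = −(-192) = 192.

192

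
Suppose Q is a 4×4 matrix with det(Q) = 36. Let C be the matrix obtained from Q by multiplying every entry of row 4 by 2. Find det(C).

Scaling one row by 2 multiplies the determinant by 2.
det(C) = (2)·(36) = 72

72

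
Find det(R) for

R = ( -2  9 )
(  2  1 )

The determinant is -20.

det(R) = (-2)·1 − 9·2 = -2 − 18 = -20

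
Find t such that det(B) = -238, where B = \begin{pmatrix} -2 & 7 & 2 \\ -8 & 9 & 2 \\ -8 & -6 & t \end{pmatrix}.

Expanding along the column containing t, det(B) is linear in t: det(B) = (38)·t + (104).
Set (38)·t + (104) = -238  ⇒  (38)·t = -342  ⇒  t = -9.

-9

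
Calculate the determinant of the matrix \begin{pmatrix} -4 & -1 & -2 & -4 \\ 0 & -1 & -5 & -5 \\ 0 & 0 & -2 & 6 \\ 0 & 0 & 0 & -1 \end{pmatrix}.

The matrix is upper triangular, so the determinant is the product of the diagonal entries:
det = (-4) · (-1) · (-2) · (-1) = 8

8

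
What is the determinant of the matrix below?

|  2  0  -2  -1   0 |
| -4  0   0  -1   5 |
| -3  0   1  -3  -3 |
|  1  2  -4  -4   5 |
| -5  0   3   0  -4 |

Expand along column 2 (it has 4 zeros):
  + (2) · M_42   where M_42 = det([2 -2 -1 0; -4 0 -1 5; -3 1 -3 -3; -5 3 0 -4]) = -112
det = (+1)·(2)·(-112) = -224

-224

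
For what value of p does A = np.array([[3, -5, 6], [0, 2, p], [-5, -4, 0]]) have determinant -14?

p = -2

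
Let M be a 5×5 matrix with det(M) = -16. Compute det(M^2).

256

det(M^2) = (det M)^2 = (-16)^2 = 256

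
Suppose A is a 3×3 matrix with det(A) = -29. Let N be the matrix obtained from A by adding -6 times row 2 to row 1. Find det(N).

Adding a multiple of one row to another leaves the determinant unchanged.
det(N) = (1)·(-29) = -29

det(N) = -29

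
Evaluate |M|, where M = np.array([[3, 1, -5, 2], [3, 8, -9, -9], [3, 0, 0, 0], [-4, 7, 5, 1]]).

1791

Expand along row 3 (it has 3 zeros):
  + (3) · M_31   where M_31 = det([1 -5 2; 8 -9 -9; 7 5 1]) = 597
det = (+1)·(3)·(597) = 1791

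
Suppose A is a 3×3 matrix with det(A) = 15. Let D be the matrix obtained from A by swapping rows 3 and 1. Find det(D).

Swapping two rows multiplies the determinant by −1.
det(D) = (-1)·(15) = -15

-15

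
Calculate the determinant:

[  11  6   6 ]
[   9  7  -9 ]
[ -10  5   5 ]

Expand along column 1:
  + 11 · |7 -9; 5 5| = 11·(35 − (-45)) = 880
  − 9 · |6 6; 5 5| = −9·(30 − 30) = 0
  + (-10) · |6 6; 7 -9| = (-10)·(-54 − 42) = 960
Sum: (880) + (0) + (960) = 1840

1840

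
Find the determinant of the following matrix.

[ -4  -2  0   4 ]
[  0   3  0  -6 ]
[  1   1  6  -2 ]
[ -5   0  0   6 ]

Expand along column 3 (it has 3 zeros):
  + (6) · M_33   where M_33 = det([-4 -2 4; 0 3 -6; -5 0 6]) = -72
det = (+1)·(6)·(-72) = -432

-432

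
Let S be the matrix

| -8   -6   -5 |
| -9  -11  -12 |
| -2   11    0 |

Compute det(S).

The determinant is -595.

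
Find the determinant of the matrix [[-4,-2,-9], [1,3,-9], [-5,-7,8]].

10

Expand along row 1:
  + (-4) · |3 -9; -7 8| = (-4)·(24 − 63) = 156
  − (-2) · |1 -9; -5 8| = −(-2)·(8 − 45) = -74
  + (-9) · |1 3; -5 -7| = (-9)·(-7 − (-15)) = -72
Sum: (156) + (-74) + (-72) = 10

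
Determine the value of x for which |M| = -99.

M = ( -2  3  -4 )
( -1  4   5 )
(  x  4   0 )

Expanding along the column containing x, det(M) is linear in x: det(M) = (31)·x + (56).
Set (31)·x + (56) = -99  ⇒  (31)·x = -155  ⇒  x = -5.

x = -5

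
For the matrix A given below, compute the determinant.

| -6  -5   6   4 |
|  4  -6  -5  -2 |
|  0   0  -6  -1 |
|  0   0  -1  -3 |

A is block upper-triangular with a 2×2 block and a 2×2 block on the diagonal, so its determinant equals the product of the determinants of the diagonal blocks.
det of the 2×2 block = 56
det of the 2×2 block = 17
det = (56)·(17) = 952

|A| = 952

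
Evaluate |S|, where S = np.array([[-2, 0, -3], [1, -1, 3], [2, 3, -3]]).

Expand along column 2:
  + (-1) · |-2 -3; 2 -3| = (-1)·(6 − (-6)) = -12
  − 3 · |-2 -3; 1 3| = −3·(-6 − (-3)) = 9
Sum: (-12) + (9) = -3

|S| = -3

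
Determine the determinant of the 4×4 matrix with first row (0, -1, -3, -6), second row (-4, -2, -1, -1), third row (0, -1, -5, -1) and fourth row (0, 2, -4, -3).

-320

Expand along column 1 (it has 3 zeros):
  − (-4) · M_21   where M_21 = det([-1 -3 -6; -1 -5 -1; 2 -4 -3]) = -80
det = (-1)·(-4)·(-80) = -320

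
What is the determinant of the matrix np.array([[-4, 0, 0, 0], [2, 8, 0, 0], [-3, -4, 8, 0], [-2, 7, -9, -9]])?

2304

The matrix is lower triangular, so the determinant is the product of the diagonal entries:
det = (-4) · (8) · (8) · (-9) = 2304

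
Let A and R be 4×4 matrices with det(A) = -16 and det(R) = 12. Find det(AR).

|AR| = -192

det(AR) = det(A)·det(R) = (-16)·(12) = -192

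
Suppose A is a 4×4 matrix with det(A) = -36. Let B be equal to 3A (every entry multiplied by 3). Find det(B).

For a 4×4 matrix, det(3A) = 3^4·det(A) = 81·det(A).
det(B) = (81)·(-36) = -2916

|B| = -2916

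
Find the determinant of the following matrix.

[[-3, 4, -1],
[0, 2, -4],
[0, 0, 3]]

-18

The matrix is upper triangular, so the determinant is the product of the diagonal entries:
det = (-3) · (2) · (3) = -18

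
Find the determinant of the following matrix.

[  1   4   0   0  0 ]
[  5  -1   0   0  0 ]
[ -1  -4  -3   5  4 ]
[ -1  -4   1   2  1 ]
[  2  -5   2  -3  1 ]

798

The matrix is block lower-triangular with a 2×2 block and a 3×3 block on the diagonal, so its determinant equals the product of the determinants of the diagonal blocks.
det of the 2×2 block = -21
det of the 3×3 block = -38
det = (-21)·(-38) = 798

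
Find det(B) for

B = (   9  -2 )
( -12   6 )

The determinant is 30.

det(B) = 9·6 − (-2)·(-12) = 54 − 24 = 30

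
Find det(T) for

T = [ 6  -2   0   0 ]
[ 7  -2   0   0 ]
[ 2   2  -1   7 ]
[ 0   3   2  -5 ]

T is block lower-triangular with a 2×2 block and a 2×2 block on the diagonal, so its determinant equals the product of the determinants of the diagonal blocks.
det of the 2×2 block = 2
det of the 2×2 block = -9
det = (2)·(-9) = -18

-18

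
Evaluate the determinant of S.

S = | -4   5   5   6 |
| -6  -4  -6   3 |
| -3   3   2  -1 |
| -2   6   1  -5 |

Expand along row 1:
  + (-4) · M_11   where M_11 = det([-4 -6 3; 3 2 -1; 6 1 -5]) = -45
  − (5) · M_12   where M_12 = det([-6 -6 3; -3 2 -1; -2 1 -5]) = 135
  + (5) · M_13   where M_13 = det([-6 -4 3; -3 3 -1; -2 6 -5]) = 70
  − (6) · M_14   where M_14 = det([-6 -4 -6; -3 3 2; -2 6 1]) = 130
det = (+1)·(-4)·(-45) + (-1)·(5)·(135) + (+1)·(5)·(70) + (-1)·(6)·(130) = -925

|S| = -925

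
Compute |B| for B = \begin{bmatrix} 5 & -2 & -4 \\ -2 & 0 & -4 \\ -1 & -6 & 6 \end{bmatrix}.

-200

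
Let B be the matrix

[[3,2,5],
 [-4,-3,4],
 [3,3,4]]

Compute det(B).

|B| = -31

Expand along row 1:
  + 3 · |-3 4; 3 4| = 3·(-12 − 12) = -72
  − 2 · |-4 4; 3 4| = −2·(-16 − 12) = 56
  + 5 · |-4 -3; 3 3| = 5·(-12 − (-9)) = -15
Sum: (-72) + (56) + (-15) = -31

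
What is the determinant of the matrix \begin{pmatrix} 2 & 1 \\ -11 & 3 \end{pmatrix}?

det = 2·3 − 1·(-11) = 6 − (-11) = 17

17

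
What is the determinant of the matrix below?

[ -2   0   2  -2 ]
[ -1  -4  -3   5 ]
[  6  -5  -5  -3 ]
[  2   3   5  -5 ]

408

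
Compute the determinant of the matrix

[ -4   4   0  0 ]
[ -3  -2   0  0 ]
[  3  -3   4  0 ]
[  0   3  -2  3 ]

The matrix is block lower-triangular with a 2×2 block and a 2×2 block on the diagonal, so its determinant equals the product of the determinants of the diagonal blocks.
det of the 2×2 block = 20
det of the 2×2 block = 12
det = (20)·(12) = 240

240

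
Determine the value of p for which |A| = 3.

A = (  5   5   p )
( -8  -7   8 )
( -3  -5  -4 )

Expanding along the row containing p, det(A) is linear in p: det(A) = (19)·p + (60).
Set (19)·p + (60) = 3  ⇒  (19)·p = -57  ⇒  p = -3.

p = -3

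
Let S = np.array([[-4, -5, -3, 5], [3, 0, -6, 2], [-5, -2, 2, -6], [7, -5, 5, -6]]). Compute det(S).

det(S) = 3570

Expand along row 2 (it has 1 zero):
  − (3) · M_21   where M_21 = det([-5 -3 5; -2 2 -6; -5 5 -6]) = -144
  − (-6) · M_23   where M_23 = det([-4 -5 5; -5 -2 -6; 7 -5 -6]) = 627
  + (2) · M_24   where M_24 = det([-4 -5 -3; -5 -2 2; 7 -5 5]) = -312
det = (-1)·(3)·(-144) + (-1)·(-6)·(627) + (+1)·(2)·(-312) = 3570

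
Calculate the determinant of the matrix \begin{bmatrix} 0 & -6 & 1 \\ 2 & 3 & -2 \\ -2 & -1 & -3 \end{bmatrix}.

-56

Expand along column 1:
  − 2 · |-6 1; -1 -3| = −2·(18 − (-1)) = -38
  + (-2) · |-6 1; 3 -2| = (-2)·(12 − 3) = -18
Sum: (-38) + (-18) = -56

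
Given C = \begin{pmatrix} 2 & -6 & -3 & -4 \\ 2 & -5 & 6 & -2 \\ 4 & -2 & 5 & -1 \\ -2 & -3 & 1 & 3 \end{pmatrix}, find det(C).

-632

Expand along row 1:
  + (2) · M_11   where M_11 = det([-5 6 -2; -2 5 -1; -3 1 3]) = -52
  − (-6) · M_12   where M_12 = det([2 6 -2; 4 5 -1; -2 1 3]) = -56
  + (-3) · M_13   where M_13 = det([2 -5 -2; 4 -2 -1; -2 -3 3]) = 64
  − (-4) · M_14   where M_14 = det([2 -5 6; 4 -2 5; -2 -3 1]) = 0
det = (+1)·(2)·(-52) + (-1)·(-6)·(-56) + (+1)·(-3)·(64) + (-1)·(-4)·(0) = -632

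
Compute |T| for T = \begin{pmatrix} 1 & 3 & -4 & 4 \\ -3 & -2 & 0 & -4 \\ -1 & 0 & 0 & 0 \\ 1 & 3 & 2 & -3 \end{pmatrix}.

Expand along row 3 (it has 3 zeros):
  + (-1) · M_31   where M_31 = det([3 -4 4; -2 0 -4; 3 2 -3]) = 80
det = (+1)·(-1)·(80) = -80

-80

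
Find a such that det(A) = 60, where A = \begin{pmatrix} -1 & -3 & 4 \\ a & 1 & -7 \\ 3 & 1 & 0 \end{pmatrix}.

Expanding along the row containing a, det(A) is linear in a: det(A) = (4)·a + (44).
Set (4)·a + (44) = 60  ⇒  (4)·a = 16  ⇒  a = 4.

4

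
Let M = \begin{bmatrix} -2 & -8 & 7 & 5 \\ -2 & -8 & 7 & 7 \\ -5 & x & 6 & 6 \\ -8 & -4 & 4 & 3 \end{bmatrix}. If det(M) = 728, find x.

Expanding along the row containing x, det(M) is linear in x: det(M) = (96)·x + (632).
Set (96)·x + (632) = 728  ⇒  (96)·x = 96  ⇒  x = 1.

x = 1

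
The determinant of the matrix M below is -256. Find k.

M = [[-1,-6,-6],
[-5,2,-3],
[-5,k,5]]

Expanding along the row containing k, det(M) is linear in k: det(M) = (27)·k + (-310).
Set (27)·k + (-310) = -256  ⇒  (27)·k = 54  ⇒  k = 2.

2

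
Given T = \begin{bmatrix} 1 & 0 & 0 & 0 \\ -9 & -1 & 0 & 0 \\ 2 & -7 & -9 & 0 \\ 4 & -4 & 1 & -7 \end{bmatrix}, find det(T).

det(T) = -63

T is lower triangular, so det(T) is the product of the diagonal entries:
det = (1) · (-1) · (-9) · (-7) = -63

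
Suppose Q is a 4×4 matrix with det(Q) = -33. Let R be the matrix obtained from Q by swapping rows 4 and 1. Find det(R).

33

Swapping two rows multiplies the determinant by −1.
det(R) = (-1)·(-33) = 33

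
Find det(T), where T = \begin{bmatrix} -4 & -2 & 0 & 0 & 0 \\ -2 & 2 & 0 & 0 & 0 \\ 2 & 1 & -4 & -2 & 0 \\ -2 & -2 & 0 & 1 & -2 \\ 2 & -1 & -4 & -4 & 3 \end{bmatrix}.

T is block lower-triangular with a 2×2 block and a 3×3 block on the diagonal, so its determinant equals the product of the determinants of the diagonal blocks.
det of the 2×2 block = -12
det of the 3×3 block = 4
det = (-12)·(4) = -48

-48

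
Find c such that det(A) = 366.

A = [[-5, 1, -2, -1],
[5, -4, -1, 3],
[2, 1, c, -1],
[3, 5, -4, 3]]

c = 7

Expanding along the column containing c, det(A) is linear in c: det(A) = (92)·c + (-278).
Set (92)·c + (-278) = 366  ⇒  (92)·c = 644  ⇒  c = 7.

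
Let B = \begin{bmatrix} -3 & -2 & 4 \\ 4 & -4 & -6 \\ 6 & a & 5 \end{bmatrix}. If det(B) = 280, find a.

-6

Expanding along the row containing a, det(B) is linear in a: det(B) = (-2)·a + (268).
Set (-2)·a + (268) = 280  ⇒  (-2)·a = 12  ⇒  a = -6.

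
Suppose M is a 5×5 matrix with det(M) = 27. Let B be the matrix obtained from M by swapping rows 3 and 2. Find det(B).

det(B) = -27

Swapping two rows multiplies the determinant by −1.
det(B) = (-1)·(27) = -27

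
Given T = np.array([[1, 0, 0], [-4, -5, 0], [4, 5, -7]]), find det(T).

T is lower triangular, so det(T) is the product of the diagonal entries:
det = (1) · (-5) · (-7) = 35

35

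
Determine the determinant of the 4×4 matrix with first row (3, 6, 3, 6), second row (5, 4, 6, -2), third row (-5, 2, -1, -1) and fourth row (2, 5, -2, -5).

2223

Expand along row 1:
  + (3) · M_11   where M_11 = det([4 6 -2; 2 -1 -1; 5 -2 -5]) = 40
  − (6) · M_12   where M_12 = det([5 6 -2; -5 -1 -1; 2 -2 -5]) = -171
  + (3) · M_13   where M_13 = det([5 4 -2; -5 2 -1; 2 5 -5]) = -75
  − (6) · M_14   where M_14 = det([5 4 6; -5 2 -1; 2 5 -2]) = -217
det = (+1)·(3)·(40) + (-1)·(6)·(-171) + (+1)·(3)·(-75) + (-1)·(6)·(-217) = 2223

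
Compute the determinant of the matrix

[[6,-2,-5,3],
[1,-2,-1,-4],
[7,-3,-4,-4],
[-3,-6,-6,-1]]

Expand along row 1:
  + (6) · M_11   where M_11 = det([-2 -1 -4; -3 -4 -4; -6 -6 -1]) = 43
  − (-2) · M_12   where M_12 = det([1 -1 -4; 7 -4 -4; -3 -6 -1]) = 177
  + (-5) · M_13   where M_13 = det([1 -2 -4; 7 -3 -4; -3 -6 -1]) = 145
  − (3) · M_14   where M_14 = det([1 -2 -1; 7 -3 -4; -3 -6 -6]) = -63
det = (+1)·(6)·(43) + (-1)·(-2)·(177) + (+1)·(-5)·(145) + (-1)·(3)·(-63) = 76

76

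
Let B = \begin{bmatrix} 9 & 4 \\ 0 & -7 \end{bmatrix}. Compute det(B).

-63

det(B) = 9·(-7) − 4·0 = -63 − 0 = -63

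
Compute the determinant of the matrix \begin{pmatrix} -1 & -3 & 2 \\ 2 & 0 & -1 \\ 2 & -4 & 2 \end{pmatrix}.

6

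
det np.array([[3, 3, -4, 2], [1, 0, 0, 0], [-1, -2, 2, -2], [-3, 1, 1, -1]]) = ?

The determinant is -8.

Expand along row 2 (it has 3 zeros):
  − (1) · M_21   where M_21 = det([3 -4 2; -2 2 -2; 1 1 -1]) = 8
det = (-1)·(1)·(8) = -8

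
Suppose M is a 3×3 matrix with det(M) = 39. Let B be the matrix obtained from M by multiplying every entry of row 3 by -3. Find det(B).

Scaling one row by -3 multiplies the determinant by -3.
det(B) = (-3)·(39) = -117

The determinant is -117.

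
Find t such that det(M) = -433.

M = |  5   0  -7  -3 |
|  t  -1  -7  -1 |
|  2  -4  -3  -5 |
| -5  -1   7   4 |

Expanding along the row containing t, det(M) is linear in t: det(M) = (54)·t + (-271).
Set (54)·t + (-271) = -433  ⇒  (54)·t = -162  ⇒  t = -3.

t = -3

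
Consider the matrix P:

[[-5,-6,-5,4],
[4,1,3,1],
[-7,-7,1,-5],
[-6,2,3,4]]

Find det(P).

2490

Expand along row 1:
  + (-5) · M_11   where M_11 = det([1 3 1; -7 1 -5; 2 3 4]) = 50
  − (-6) · M_12   where M_12 = det([4 3 1; -7 1 -5; -6 3 4]) = 235
  + (-5) · M_13   where M_13 = det([4 1 1; -7 -7 -5; -6 2 4]) = -70
  − (4) · M_14   where M_14 = det([4 1 3; -7 -7 1; -6 2 3]) = -245
det = (+1)·(-5)·(50) + (-1)·(-6)·(235) + (+1)·(-5)·(-70) + (-1)·(4)·(-245) = 2490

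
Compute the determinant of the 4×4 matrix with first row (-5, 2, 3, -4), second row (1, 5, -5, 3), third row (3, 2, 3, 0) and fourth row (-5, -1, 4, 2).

-1300

Expand along row 3 (it has 1 zero):
  + (3) · M_31   where M_31 = det([2 3 -4; 5 -5 3; -1 4 2]) = -143
  − (2) · M_32   where M_32 = det([-5 3 -4; 1 -5 3; -5 4 2]) = 143
  + (3) · M_33   where M_33 = det([-5 2 -4; 1 5 3; -5 -1 2]) = -195
det = (+1)·(3)·(-143) + (-1)·(2)·(143) + (+1)·(3)·(-195) = -1300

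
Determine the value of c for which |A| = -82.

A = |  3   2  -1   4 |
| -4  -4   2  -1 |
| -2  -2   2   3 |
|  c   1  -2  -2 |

Expanding along the column containing c, det(A) is linear in c: det(A) = (14)·c + (-26).
Set (14)·c + (-26) = -82  ⇒  (14)·c = -56  ⇒  c = -4.

-4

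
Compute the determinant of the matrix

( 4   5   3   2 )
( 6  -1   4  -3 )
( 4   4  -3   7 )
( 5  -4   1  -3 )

-66

Expand along row 1:
  + (4) · M_11   where M_11 = det([-1 4 -3; 4 -3 7; -4 1 -3]) = -42
  − (5) · M_12   where M_12 = det([6 4 -3; 4 -3 7; 5 1 -3]) = 143
  + (3) · M_13   where M_13 = det([6 -1 -3; 4 4 7; 5 -4 -3]) = 157
  − (2) · M_14   where M_14 = det([6 -1 4; 4 4 -3; 5 -4 1]) = -173
det = (+1)·(4)·(-42) + (-1)·(5)·(143) + (+1)·(3)·(157) + (-1)·(2)·(-173) = -66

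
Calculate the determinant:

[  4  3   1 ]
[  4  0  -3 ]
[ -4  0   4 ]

Expand along column 2:
  − 3 · |4 -3; -4 4| = −3·(16 − 12) = -12

-12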